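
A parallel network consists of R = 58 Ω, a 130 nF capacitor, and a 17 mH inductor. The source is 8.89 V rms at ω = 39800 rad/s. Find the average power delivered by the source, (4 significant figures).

1.363 W

X_L = ωL = 676.6 Ω
X_C = 1/(ωC) = 193.3 Ω
Parallel: admittances add. Y = 1/R + 1/(jωL) + jωC
Y = (0.01724 + j0.003696) S
|Y| = 0.01763 S → |Z| = 1/|Y| = 56.71 Ω, ∠Z = −∠Y = -12.10°
I = V/|Z| = 156.8 mA
P = VI cos φ = 8.89 × 0.1568 × cos(-12.10°) = 1.363 W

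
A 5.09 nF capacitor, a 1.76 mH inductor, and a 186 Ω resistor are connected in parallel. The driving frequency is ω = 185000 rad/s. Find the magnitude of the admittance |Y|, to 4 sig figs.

5.783 mS

X_L = ωL = 325.6 Ω
X_C = 1/(ωC) = 1062 Ω
Parallel: admittances add. Y = 1/R + 1/(jωL) + jωC
Y = (0.005376 − j0.002130) S
|Y| = 0.005783 S → |Z| = 1/|Y| = 172.9 Ω, ∠Z = −∠Y = 21.61°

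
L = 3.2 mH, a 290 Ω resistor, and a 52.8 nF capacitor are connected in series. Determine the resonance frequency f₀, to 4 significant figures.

ω₀ = 1/√(LC) = 1/√(0.0032 × 5.28e-08) = 76930 rad/s
f₀ = ω₀/(2π) = 12.24 kHz

12.24 kHz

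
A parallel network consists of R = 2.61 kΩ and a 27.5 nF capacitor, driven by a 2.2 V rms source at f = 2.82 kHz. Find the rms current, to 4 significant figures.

ω = 2πf = 17720 rad/s
X_C = 1/(ωC) = 2052 Ω
Parallel: admittances add. Y = 1/R + jωC
Y = (0.0003831 + j0.0004873) S
|Y| = 0.0006199 S → |Z| = 1/|Y| = 1613 Ω, ∠Z = −∠Y = -51.82°
I = V/|Z| = 2.2/1613 = 1.364 mA

1.364 mA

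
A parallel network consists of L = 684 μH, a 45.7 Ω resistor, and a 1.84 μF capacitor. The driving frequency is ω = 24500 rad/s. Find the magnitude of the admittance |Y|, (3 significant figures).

X_L = ωL = 16.8 Ω
X_C = 1/(ωC) = 22.2 Ω
Parallel: admittances add. Y = 1/R + 1/(jωL) + jωC
Y = (0.0219 − j0.0146) S
|Y| = 0.0263 S → |Z| = 1/|Y| = 38.0 Ω, ∠Z = −∠Y = 33.7°

26.3 mS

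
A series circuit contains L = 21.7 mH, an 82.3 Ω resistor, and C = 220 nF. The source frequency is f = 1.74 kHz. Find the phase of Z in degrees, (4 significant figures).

ω = 2πf = 10930 rad/s
X_L = ωL = 237.2 Ω
X_C = 1/(ωC) = 415.8 Ω
Net reactance X = X_L − X_C = -178.5 Ω
Z = 82.30 − j178.5 Ω
|Z| = √(82.30² + 178.5²) = 196.6 Ω
∠Z = arctan(-178.5/82.30) = -65.25°

-65.25°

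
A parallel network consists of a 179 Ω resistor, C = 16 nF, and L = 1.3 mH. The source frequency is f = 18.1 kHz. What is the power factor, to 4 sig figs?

0.7488

ω = 2πf = 113700 rad/s
X_L = ωL = 147.8 Ω
X_C = 1/(ωC) = 549.6 Ω
Parallel: admittances add. Y = 1/R + 1/(jωL) + jωC
Y = (0.005587 − j0.004944) S
|Y| = 0.007460 S → |Z| = 1/|Y| = 134.0 Ω, ∠Z = −∠Y = 41.51°
cos φ = cos(41.51°) = 0.7488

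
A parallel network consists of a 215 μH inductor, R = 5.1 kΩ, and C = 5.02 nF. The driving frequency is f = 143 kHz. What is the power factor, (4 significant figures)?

0.2824

ω = 2πf = 898500 rad/s
X_L = ωL = 193.2 Ω
X_C = 1/(ωC) = 221.7 Ω
Parallel: admittances add. Y = 1/R + 1/(jωL) + jωC
Y = (0.0001961 − j0.0006662) S
|Y| = 0.0006944 S → |Z| = 1/|Y| = 1440 Ω, ∠Z = −∠Y = 73.60°
cos φ = cos(73.60°) = 0.2824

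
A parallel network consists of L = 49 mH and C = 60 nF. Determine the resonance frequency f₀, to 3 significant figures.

ω₀ = 1/√(LC) = 1/√(0.049 × 6e-08) = 18440 rad/s
f₀ = ω₀/(2π) = 2.94 kHz

2.94 kHz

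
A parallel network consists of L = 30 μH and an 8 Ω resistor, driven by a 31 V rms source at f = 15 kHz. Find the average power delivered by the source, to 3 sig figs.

ω = 2πf = 94250 rad/s
X_L = ωL = 2.83 Ω
Parallel: admittances add. Y = 1/R + 1/(jωL)
Y = (0.125 − j0.354) S
|Y| = 0.375 S → |Z| = 1/|Y| = 2.67 Ω, ∠Z = −∠Y = 70.5°
I = V/|Z| = 11.6 A
P = VI cos φ = 31 × 11.6 × cos(70.5°) = 120 W

120 W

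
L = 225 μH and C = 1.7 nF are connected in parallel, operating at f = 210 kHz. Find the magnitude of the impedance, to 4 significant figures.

ω = 2πf = 1.319e+06 rad/s
X_L = ωL = 296.9 Ω
X_C = 1/(ωC) = 445.8 Ω
Parallel: admittances add. Y = 1/(jωL) + jωC
Y = (0 − j0.001125) S
|Y| = 0.001125 S → |Z| = 1/|Y| = 888.7 Ω, ∠Z = −∠Y = 90.00°

888.7 Ω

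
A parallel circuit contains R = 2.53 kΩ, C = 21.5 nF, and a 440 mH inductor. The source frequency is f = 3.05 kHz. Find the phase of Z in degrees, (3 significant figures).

-36.6°

ω = 2πf = 19160 rad/s
X_L = ωL = 8430 Ω
X_C = 1/(ωC) = 2430 Ω
Parallel: admittances add. Y = 1/R + 1/(jωL) + jωC
Y = (0.000395 + j0.000293) S
|Y| = 0.000492 S → |Z| = 1/|Y| = 2030 Ω, ∠Z = −∠Y = -36.6°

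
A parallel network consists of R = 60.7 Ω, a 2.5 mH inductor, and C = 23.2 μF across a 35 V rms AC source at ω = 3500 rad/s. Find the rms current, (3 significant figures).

X_L = ωL = 8.75 Ω
X_C = 1/(ωC) = 12.3 Ω
Parallel: admittances add. Y = 1/R + 1/(jωL) + jωC
Y = (0.0165 − j0.0331) S
|Y| = 0.0370 S → |Z| = 1/|Y| = 27.1 Ω, ∠Z = −∠Y = 63.5°
I = V/|Z| = 35/27.1 = 1.29 A

1.29 A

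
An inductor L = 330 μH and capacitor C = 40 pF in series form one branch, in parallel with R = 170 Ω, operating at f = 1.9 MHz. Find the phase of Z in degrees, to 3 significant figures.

ω = 2πf = 1.194e+07 rad/s
X_L = ωL = 3940 Ω
X_C = 1/(ωC) = 2090 Ω
Branch 1: Z₁ = R = 170 Ω
Branch 2 (series LC): Z₂ = j(X_L − X_C) = j1850 Ω
Parallel: Z = Z₁Z₂/(Z₁+Z₂), |Z| = 169 Ω, ∠Z = 5.26°

5.26°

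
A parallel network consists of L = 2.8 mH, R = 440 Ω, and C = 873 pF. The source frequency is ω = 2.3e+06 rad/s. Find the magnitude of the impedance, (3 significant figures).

X_L = ωL = 6440 Ω
X_C = 1/(ωC) = 498 Ω
Parallel: admittances add. Y = 1/R + 1/(jωL) + jωC
Y = (0.00227 + j0.00185) S
|Y| = 0.00293 S → |Z| = 1/|Y| = 341 Ω, ∠Z = −∠Y = -39.2°

341 Ω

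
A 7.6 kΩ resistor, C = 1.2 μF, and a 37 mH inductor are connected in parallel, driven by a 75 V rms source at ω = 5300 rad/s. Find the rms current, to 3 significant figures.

X_L = ωL = 196 Ω
X_C = 1/(ωC) = 157 Ω
Parallel: admittances add. Y = 1/R + 1/(jωL) + jωC
Y = (0.000132 + j0.00126) S
|Y| = 0.00127 S → |Z| = 1/|Y| = 789 Ω, ∠Z = −∠Y = -84.0°
I = V/|Z| = 75/789 = 95.1 mA

95.1 mA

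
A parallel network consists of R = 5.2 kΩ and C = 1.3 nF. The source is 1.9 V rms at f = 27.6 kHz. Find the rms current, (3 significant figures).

ω = 2πf = 173400 rad/s
X_C = 1/(ωC) = 4440 Ω
Parallel: admittances add. Y = 1/R + jωC
Y = (0.000192 + j0.000225) S
|Y| = 0.000296 S → |Z| = 1/|Y| = 3370 Ω, ∠Z = −∠Y = -49.5°
I = V/|Z| = 1.9/3370 = 563 μA

563 μA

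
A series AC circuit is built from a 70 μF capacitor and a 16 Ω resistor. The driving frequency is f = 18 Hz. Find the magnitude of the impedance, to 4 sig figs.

127.3 Ω

ω = 2πf = 113.1 rad/s
X_C = 1/(ωC) = 126.3 Ω
Z = 16.00 − j126.3 Ω
|Z| = √(16.00² + 126.3²) = 127.3 Ω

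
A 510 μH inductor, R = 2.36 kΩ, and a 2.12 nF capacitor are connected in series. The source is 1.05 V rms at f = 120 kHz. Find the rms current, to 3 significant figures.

ω = 2πf = 754000 rad/s
X_L = ωL = 385 Ω
X_C = 1/(ωC) = 626 Ω
Net reactance X = X_L − X_C = -241 Ω
Z = 2360 − j241 Ω
|Z| = √(2360² + 241²) = 2370 Ω
I = V/|Z| = 1.05/2370 = 443 μA

443 μA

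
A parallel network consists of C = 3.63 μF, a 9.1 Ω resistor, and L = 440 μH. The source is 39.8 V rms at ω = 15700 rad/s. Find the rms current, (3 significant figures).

X_L = ωL = 6.91 Ω
X_C = 1/(ωC) = 17.5 Ω
Parallel: admittances add. Y = 1/R + 1/(jωL) + jωC
Y = (0.110 − j0.0878) S
|Y| = 0.141 S → |Z| = 1/|Y| = 7.11 Ω, ∠Z = −∠Y = 38.6°
I = V/|Z| = 39.8/7.11 = 5.60 A

5.60 A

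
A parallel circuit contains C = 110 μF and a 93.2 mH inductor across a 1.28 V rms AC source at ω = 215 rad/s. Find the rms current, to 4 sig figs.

33.61 mA

X_L = ωL = 20.04 Ω
X_C = 1/(ωC) = 42.28 Ω
Parallel: admittances add. Y = 1/(jωL) + jωC
Y = (0 − j0.02626) S
|Y| = 0.02626 S → |Z| = 1/|Y| = 38.09 Ω, ∠Z = −∠Y = 90.00°
I = V/|Z| = 1.28/38.09 = 33.61 mA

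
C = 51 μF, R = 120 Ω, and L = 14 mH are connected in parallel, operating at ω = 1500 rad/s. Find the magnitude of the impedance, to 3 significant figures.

33.3 Ω

X_L = ωL = 21.0 Ω
X_C = 1/(ωC) = 13.1 Ω
Parallel: admittances add. Y = 1/R + 1/(jωL) + jωC
Y = (0.00833 + j0.0289) S
|Y| = 0.0301 S → |Z| = 1/|Y| = 33.3 Ω, ∠Z = −∠Y = -73.9°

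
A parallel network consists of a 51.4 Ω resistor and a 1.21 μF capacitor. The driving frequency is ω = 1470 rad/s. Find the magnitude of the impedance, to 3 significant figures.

X_C = 1/(ωC) = 562 Ω
Parallel: admittances add. Y = 1/R + jωC
Y = (0.0195 + j0.00178) S
|Y| = 0.0195 S → |Z| = 1/|Y| = 51.2 Ω, ∠Z = −∠Y = -5.22°

51.2 Ω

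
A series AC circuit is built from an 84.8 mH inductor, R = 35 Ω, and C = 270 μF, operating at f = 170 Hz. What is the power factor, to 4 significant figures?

ω = 2πf = 1068 rad/s
X_L = ωL = 90.58 Ω
X_C = 1/(ωC) = 3.467 Ω
Net reactance X = X_L − X_C = 87.11 Ω
Z = 35.00 + j87.11 Ω
|Z| = √(35.00² + 87.11²) = 93.88 Ω
∠Z = arctan(87.11/35.00) = 68.11°
cos φ = cos(68.11°) = 0.3728

0.3728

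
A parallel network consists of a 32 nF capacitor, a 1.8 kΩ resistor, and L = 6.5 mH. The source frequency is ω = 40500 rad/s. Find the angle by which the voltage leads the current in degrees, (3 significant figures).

77.5°

X_L = ωL = 263 Ω
X_C = 1/(ωC) = 772 Ω
Parallel: admittances add. Y = 1/R + 1/(jωL) + jωC
Y = (0.000556 − j0.00250) S
|Y| = 0.00256 S → |Z| = 1/|Y| = 390 Ω, ∠Z = −∠Y = 77.5°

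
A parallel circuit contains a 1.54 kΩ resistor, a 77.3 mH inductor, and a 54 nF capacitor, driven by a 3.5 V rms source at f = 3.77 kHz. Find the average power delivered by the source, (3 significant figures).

ω = 2πf = 23690 rad/s
X_L = ωL = 1830 Ω
X_C = 1/(ωC) = 782 Ω
Parallel: admittances add. Y = 1/R + 1/(jωL) + jωC
Y = (0.000649 + j0.000733) S
|Y| = 0.000979 S → |Z| = 1/|Y| = 1020 Ω, ∠Z = −∠Y = -48.5°
I = V/|Z| = 3.43 mA
P = VI cos φ = 3.5 × 0.00343 × cos(-48.5°) = 7.95 mW

7.95 mW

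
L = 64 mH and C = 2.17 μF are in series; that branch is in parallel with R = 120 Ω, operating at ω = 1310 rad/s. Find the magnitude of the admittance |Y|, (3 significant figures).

9.13 mS

X_L = ωL = 83.8 Ω
X_C = 1/(ωC) = 352 Ω
Branch 1: Z₁ = R = 120 Ω
Branch 2 (series LC): Z₂ = j(X_L − X_C) = −j268 Ω
Parallel: Z = Z₁Z₂/(Z₁+Z₂), |Z| = 110 Ω, ∠Z = -24.1°
|Y| = 1/|Z| = 9.13 mS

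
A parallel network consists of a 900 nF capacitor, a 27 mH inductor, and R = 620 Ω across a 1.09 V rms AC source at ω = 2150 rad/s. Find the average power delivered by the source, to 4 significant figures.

X_L = ωL = 58.05 Ω
X_C = 1/(ωC) = 516.8 Ω
Parallel: admittances add. Y = 1/R + 1/(jωL) + jωC
Y = (0.001613 − j0.01529) S
|Y| = 0.01538 S → |Z| = 1/|Y| = 65.03 Ω, ∠Z = −∠Y = 83.98°
I = V/|Z| = 16.76 mA
P = VI cos φ = 1.09 × 0.01676 × cos(83.98°) = 1.916 mW

1.916 mW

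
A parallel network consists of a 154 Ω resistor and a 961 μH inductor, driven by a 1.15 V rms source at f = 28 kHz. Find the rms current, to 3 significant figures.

10.1 mA

ω = 2πf = 175900 rad/s
X_L = ωL = 169 Ω
Parallel: admittances add. Y = 1/R + 1/(jωL)
Y = (0.00649 − j0.00591) S
|Y| = 0.00878 S → |Z| = 1/|Y| = 114 Ω, ∠Z = −∠Y = 42.3°
I = V/|Z| = 1.15/114 = 10.1 mA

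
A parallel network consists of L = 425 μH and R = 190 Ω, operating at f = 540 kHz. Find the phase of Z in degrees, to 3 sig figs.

7.51°

ω = 2πf = 3.393e+06 rad/s
X_L = ωL = 1440 Ω
Parallel: admittances add. Y = 1/R + 1/(jωL)
Y = (0.00526 − j0.000693) S
|Y| = 0.00531 S → |Z| = 1/|Y| = 188 Ω, ∠Z = −∠Y = 7.51°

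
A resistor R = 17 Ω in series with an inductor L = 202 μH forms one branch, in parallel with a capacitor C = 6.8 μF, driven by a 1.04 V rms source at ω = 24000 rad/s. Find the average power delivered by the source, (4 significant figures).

58.84 mW

X_L = ωL = 4.848 Ω
X_C = 1/(ωC) = 6.127 Ω
Branch 1 (R+jX_L): Z₁ = 17.00 + j4.848 Ω, |Z₁| = 17.68 Ω
Branch 2 (−jX_C): Z₂ = −j6.127 Ω
Parallel: Z = Z₁Z₂/(Z₁+Z₂), |Z| = 6.354 Ω, ∠Z = -69.78°
I = V/|Z| = 163.7 mA
P = VI cos φ = 1.04 × 0.1637 × cos(-69.78°) = 58.84 mW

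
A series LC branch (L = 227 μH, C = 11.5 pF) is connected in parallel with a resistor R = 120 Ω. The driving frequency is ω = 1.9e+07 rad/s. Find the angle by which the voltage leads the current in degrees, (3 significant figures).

X_L = ωL = 4310 Ω
X_C = 1/(ωC) = 4580 Ω
Branch 1: Z₁ = R = 120 Ω
Branch 2 (series LC): Z₂ = j(X_L − X_C) = −j264 Ω
Parallel: Z = Z₁Z₂/(Z₁+Z₂), |Z| = 109 Ω, ∠Z = -24.5°

-24.5°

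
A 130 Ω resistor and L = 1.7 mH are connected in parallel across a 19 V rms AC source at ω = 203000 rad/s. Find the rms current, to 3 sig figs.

X_L = ωL = 345 Ω
Parallel: admittances add. Y = 1/R + 1/(jωL)
Y = (0.00769 − j0.00290) S
|Y| = 0.00822 S → |Z| = 1/|Y| = 122 Ω, ∠Z = −∠Y = 20.6°
I = V/|Z| = 19/122 = 156 mA

156 mA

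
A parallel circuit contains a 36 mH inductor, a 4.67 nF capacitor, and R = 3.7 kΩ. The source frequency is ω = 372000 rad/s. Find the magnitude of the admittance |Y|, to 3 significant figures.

1.68 mS

X_L = ωL = 13400 Ω
X_C = 1/(ωC) = 576 Ω
Parallel: admittances add. Y = 1/R + 1/(jωL) + jωC
Y = (0.000270 + j0.00166) S
|Y| = 0.00168 S → |Z| = 1/|Y| = 594 Ω, ∠Z = −∠Y = -80.8°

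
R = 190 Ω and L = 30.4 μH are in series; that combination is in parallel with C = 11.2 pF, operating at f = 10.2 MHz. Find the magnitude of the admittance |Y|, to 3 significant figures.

ω = 2πf = 6.409e+07 rad/s
X_L = ωL = 1950 Ω
X_C = 1/(ωC) = 1390 Ω
Branch 1 (R+jX_L): Z₁ = 190 + j1950 Ω, |Z₁| = 1960 Ω
Branch 2 (−jX_C): Z₂ = −j1390 Ω
Parallel: Z = Z₁Z₂/(Z₁+Z₂), |Z| = 4650 Ω, ∠Z = -76.7°
|Y| = 1/|Z| = 215 μS

215 μS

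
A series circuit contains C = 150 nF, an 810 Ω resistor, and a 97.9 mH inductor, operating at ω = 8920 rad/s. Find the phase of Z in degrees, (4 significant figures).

X_L = ωL = 873.3 Ω
X_C = 1/(ωC) = 747.4 Ω
Net reactance X = X_L − X_C = 125.9 Ω
Z = 810.0 + j125.9 Ω
|Z| = √(810.0² + 125.9²) = 819.7 Ω
∠Z = arctan(125.9/810.0) = 8.834°

8.834°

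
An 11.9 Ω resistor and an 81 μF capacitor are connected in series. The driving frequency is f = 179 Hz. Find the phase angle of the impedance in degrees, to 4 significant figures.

-42.69°

ω = 2πf = 1125 rad/s
X_C = 1/(ωC) = 10.98 Ω
Z = 11.90 − j10.98 Ω
|Z| = √(11.90² + 10.98²) = 16.19 Ω
∠Z = arctan(-10.98/11.90) = -42.69°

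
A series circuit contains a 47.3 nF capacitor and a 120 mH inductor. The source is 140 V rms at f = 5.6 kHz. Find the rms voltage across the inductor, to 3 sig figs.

163 V

ω = 2πf = 35190 rad/s
X_L = ωL = 4220 Ω
X_C = 1/(ωC) = 601 Ω
Net reactance X = X_L − X_C = 3620 Ω
Z = j3620 Ω
|Z| = √(0² + 3620²) = 3620 Ω
I = V/|Z| = 38.7 mA
V_L = I·|Z_L| = 0.0387 × 4220 = 163 V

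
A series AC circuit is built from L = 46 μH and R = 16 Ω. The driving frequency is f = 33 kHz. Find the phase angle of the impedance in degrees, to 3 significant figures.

ω = 2πf = 207300 rad/s
X_L = ωL = 9.54 Ω
Z = 16.0 + j9.54 Ω
|Z| = √(16.0² + 9.54²) = 18.6 Ω
∠Z = arctan(9.54/16.0) = 30.8°

30.8°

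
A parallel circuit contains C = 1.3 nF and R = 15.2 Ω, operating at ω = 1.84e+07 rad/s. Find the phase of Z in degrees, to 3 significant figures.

X_C = 1/(ωC) = 41.8 Ω
Parallel: admittances add. Y = 1/R + jωC
Y = (0.0658 + j0.0239) S
|Y| = 0.0700 S → |Z| = 1/|Y| = 14.3 Ω, ∠Z = −∠Y = -20.0°

-20.0°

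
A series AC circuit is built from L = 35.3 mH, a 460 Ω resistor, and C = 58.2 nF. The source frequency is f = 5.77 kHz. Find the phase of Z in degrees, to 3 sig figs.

60.3°

ω = 2πf = 36250 rad/s
X_L = ωL = 1280 Ω
X_C = 1/(ωC) = 474 Ω
Net reactance X = X_L − X_C = 806 Ω
Z = 460 + j806 Ω
|Z| = √(460² + 806²) = 928 Ω
∠Z = arctan(806/460) = 60.3°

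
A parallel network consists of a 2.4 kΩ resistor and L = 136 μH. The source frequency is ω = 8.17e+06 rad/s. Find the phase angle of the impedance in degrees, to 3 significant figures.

X_L = ωL = 1110 Ω
Parallel: admittances add. Y = 1/R + 1/(jωL)
Y = (0.000417 − j0.000900) S
|Y| = 0.000992 S → |Z| = 1/|Y| = 1010 Ω, ∠Z = −∠Y = 65.2°

65.2°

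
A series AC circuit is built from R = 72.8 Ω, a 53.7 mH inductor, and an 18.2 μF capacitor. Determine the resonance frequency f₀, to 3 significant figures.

ω₀ = 1/√(LC) = 1/√(0.0537 × 1.82e-05) = 1012 rad/s
f₀ = ω₀/(2π) = 161 Hz

161 Hz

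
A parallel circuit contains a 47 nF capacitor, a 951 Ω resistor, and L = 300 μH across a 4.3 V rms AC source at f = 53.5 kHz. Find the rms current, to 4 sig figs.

ω = 2πf = 336200 rad/s
X_L = ωL = 100.8 Ω
X_C = 1/(ωC) = 63.29 Ω
Parallel: admittances add. Y = 1/R + 1/(jωL) + jωC
Y = (0.001052 + j0.005883) S
|Y| = 0.005976 S → |Z| = 1/|Y| = 167.3 Ω, ∠Z = −∠Y = -79.87°
I = V/|Z| = 4.3/167.3 = 25.70 mA

25.70 mA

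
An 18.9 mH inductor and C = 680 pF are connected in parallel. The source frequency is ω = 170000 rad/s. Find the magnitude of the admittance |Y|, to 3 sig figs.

X_L = ωL = 3210 Ω
X_C = 1/(ωC) = 8650 Ω
Parallel: admittances add. Y = 1/(jωL) + jωC
Y = (0 − j0.000196) S
|Y| = 0.000196 S → |Z| = 1/|Y| = 5110 Ω, ∠Z = −∠Y = 90.0°

196 μS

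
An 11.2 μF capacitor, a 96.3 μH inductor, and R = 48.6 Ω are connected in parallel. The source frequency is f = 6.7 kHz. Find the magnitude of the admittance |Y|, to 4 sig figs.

225.8 mS

ω = 2πf = 42100 rad/s
X_L = ωL = 4.054 Ω
X_C = 1/(ωC) = 2.121 Ω
Parallel: admittances add. Y = 1/R + 1/(jωL) + jωC
Y = (0.02058 + j0.2248) S
|Y| = 0.2258 S → |Z| = 1/|Y| = 4.430 Ω, ∠Z = −∠Y = -84.77°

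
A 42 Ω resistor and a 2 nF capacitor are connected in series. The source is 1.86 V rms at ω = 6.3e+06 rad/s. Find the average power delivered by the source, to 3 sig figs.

18.0 mW

X_C = 1/(ωC) = 79.4 Ω
Z = 42.0 − j79.4 Ω
|Z| = √(42.0² + 79.4²) = 89.8 Ω
∠Z = arctan(-79.4/42.0) = -62.1°
I = V/|Z| = 20.7 mA
P = VI cos φ = 1.86 × 0.0207 × cos(-62.1°) = 18.0 mW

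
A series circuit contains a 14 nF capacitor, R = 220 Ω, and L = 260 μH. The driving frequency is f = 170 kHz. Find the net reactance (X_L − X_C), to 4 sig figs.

210.8 Ω

ω = 2πf = 1.068e+06 rad/s
X_L = ωL = 277.7 Ω
X_C = 1/(ωC) = 66.87 Ω
X = 277.7 − 66.87 = 210.8 Ω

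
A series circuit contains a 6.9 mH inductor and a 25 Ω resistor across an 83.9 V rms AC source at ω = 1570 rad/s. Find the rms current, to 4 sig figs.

3.079 A

X_L = ωL = 10.83 Ω
Z = 25.00 + j10.83 Ω
|Z| = √(25.00² + 10.83²) = 27.25 Ω
I = V/|Z| = 83.9/27.25 = 3.079 A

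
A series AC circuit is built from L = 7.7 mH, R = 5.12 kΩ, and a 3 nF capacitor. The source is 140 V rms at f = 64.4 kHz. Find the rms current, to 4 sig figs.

ω = 2πf = 404600 rad/s
X_L = ωL = 3116 Ω
X_C = 1/(ωC) = 823.8 Ω
Net reactance X = X_L − X_C = 2292 Ω
Z = 5120 + j2292 Ω
|Z| = √(5120² + 2292²) = 5610 Ω
I = V/|Z| = 140/5610 = 24.96 mA

24.96 mA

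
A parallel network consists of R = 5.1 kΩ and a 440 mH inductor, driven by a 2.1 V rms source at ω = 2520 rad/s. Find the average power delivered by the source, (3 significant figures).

865 μW

X_L = ωL = 1110 Ω
Parallel: admittances add. Y = 1/R + 1/(jωL)
Y = (0.000196 − j0.000902) S
|Y| = 0.000923 S → |Z| = 1/|Y| = 1080 Ω, ∠Z = −∠Y = 77.7°
I = V/|Z| = 1.94 mA
P = VI cos φ = 2.1 × 0.00194 × cos(77.7°) = 865 μW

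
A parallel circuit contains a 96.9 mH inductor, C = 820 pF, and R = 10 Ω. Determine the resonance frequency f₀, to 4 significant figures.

17.85 kHz

ω₀ = 1/√(LC) = 1/√(0.0969 × 8.2e-10) = 112200 rad/s
f₀ = ω₀/(2π) = 17.85 kHz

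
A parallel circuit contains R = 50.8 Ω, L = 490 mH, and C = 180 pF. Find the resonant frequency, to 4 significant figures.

16.95 kHz

ω₀ = 1/√(LC) = 1/√(0.49 × 1.8e-10) = 106500 rad/s
f₀ = ω₀/(2π) = 16.95 kHz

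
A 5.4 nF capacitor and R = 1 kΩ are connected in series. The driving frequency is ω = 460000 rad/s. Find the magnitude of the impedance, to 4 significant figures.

1078 Ω

X_C = 1/(ωC) = 402.6 Ω
Z = 1000 − j402.6 Ω
|Z| = √(1000² + 402.6²) = 1078 Ω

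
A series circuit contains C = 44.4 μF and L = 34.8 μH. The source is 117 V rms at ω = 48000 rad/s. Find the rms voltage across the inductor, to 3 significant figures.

163 V

X_L = ωL = 1.67 Ω
X_C = 1/(ωC) = 0.469 Ω
Net reactance X = X_L − X_C = 1.20 Ω
Z = j1.20 Ω
|Z| = √(0² + 1.20²) = 1.20 Ω
I = V/|Z| = 97.4 A
V_L = I·|Z_L| = 97.4 × 1.67 = 163 V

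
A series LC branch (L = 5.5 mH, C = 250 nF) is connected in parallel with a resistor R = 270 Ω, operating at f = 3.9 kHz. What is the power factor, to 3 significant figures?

0.105

ω = 2πf = 24500 rad/s
X_L = ωL = 135 Ω
X_C = 1/(ωC) = 163 Ω
Branch 1: Z₁ = R = 270 Ω
Branch 2 (series LC): Z₂ = j(X_L − X_C) = −j28.5 Ω
Parallel: Z = Z₁Z₂/(Z₁+Z₂), |Z| = 28.3 Ω, ∠Z = -84.0°
cos φ = cos(-84.0°) = 0.105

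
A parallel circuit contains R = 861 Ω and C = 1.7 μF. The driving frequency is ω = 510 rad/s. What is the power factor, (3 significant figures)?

0.801

X_C = 1/(ωC) = 1150 Ω
Parallel: admittances add. Y = 1/R + jωC
Y = (0.00116 + j0.000867) S
|Y| = 0.00145 S → |Z| = 1/|Y| = 690 Ω, ∠Z = −∠Y = -36.7°
cos φ = cos(-36.7°) = 0.801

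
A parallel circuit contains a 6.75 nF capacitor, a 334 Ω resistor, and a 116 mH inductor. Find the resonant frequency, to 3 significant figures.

5.69 kHz

ω₀ = 1/√(LC) = 1/√(0.116 × 6.75e-09) = 35740 rad/s
f₀ = ω₀/(2π) = 5.69 kHz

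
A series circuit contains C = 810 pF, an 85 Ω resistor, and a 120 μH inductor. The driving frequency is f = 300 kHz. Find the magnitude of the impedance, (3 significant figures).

437 Ω

ω = 2πf = 1.885e+06 rad/s
X_L = ωL = 226 Ω
X_C = 1/(ωC) = 655 Ω
Net reactance X = X_L − X_C = -429 Ω
Z = 85.0 − j429 Ω
|Z| = √(85.0² + 429²) = 437 Ω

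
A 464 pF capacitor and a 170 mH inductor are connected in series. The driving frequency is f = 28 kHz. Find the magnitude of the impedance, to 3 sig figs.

17700 Ω

ω = 2πf = 175900 rad/s
X_L = ωL = 29900 Ω
X_C = 1/(ωC) = 12300 Ω
Net reactance X = X_L − X_C = 17700 Ω
Z = j17700 Ω
|Z| = √(0² + 17700²) = 17700 Ω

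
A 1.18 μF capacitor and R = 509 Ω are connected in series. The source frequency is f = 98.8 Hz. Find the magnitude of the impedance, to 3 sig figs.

1460 Ω

ω = 2πf = 620.8 rad/s
X_C = 1/(ωC) = 1370 Ω
Z = 509 − j1370 Ω
|Z| = √(509² + 1370²) = 1460 Ω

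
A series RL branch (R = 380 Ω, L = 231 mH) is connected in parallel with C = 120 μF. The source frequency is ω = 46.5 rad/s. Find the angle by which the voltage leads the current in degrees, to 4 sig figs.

X_L = ωL = 10.74 Ω
X_C = 1/(ωC) = 179.2 Ω
Branch 1 (R+jX_L): Z₁ = 380.0 + j10.74 Ω, |Z₁| = 380.2 Ω
Branch 2 (−jX_C): Z₂ = −j179.2 Ω
Parallel: Z = Z₁Z₂/(Z₁+Z₂), |Z| = 163.9 Ω, ∠Z = -64.47°

-64.47°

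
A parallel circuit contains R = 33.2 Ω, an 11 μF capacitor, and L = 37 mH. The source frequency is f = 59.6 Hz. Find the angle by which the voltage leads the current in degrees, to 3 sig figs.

ω = 2πf = 374.5 rad/s
X_L = ωL = 13.9 Ω
X_C = 1/(ωC) = 243 Ω
Parallel: admittances add. Y = 1/R + 1/(jωL) + jωC
Y = (0.0301 − j0.0681) S
|Y| = 0.0744 S → |Z| = 1/|Y| = 13.4 Ω, ∠Z = −∠Y = 66.1°

66.1°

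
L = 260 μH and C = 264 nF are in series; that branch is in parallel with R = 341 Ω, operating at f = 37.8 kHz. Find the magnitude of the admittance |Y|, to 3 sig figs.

22.0 mS

ω = 2πf = 237500 rad/s
X_L = ωL = 61.8 Ω
X_C = 1/(ωC) = 15.9 Ω
Branch 1: Z₁ = R = 341 Ω
Branch 2 (series LC): Z₂ = j(X_L − X_C) = j45.8 Ω
Parallel: Z = Z₁Z₂/(Z₁+Z₂), |Z| = 45.4 Ω, ∠Z = 82.3°
|Y| = 1/|Z| = 22.0 mS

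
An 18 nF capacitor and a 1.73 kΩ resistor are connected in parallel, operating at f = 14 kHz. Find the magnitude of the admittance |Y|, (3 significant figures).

1.69 mS

ω = 2πf = 87960 rad/s
X_C = 1/(ωC) = 632 Ω
Parallel: admittances add. Y = 1/R + jωC
Y = (0.000578 + j0.00158) S
|Y| = 0.00169 S → |Z| = 1/|Y| = 593 Ω, ∠Z = −∠Y = -69.9°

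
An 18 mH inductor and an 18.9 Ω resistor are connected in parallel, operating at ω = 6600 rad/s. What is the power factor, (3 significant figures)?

X_L = ωL = 119 Ω
Parallel: admittances add. Y = 1/R + 1/(jωL)
Y = (0.0529 − j0.00842) S
|Y| = 0.0536 S → |Z| = 1/|Y| = 18.7 Ω, ∠Z = −∠Y = 9.04°
cos φ = cos(9.04°) = 0.988

0.988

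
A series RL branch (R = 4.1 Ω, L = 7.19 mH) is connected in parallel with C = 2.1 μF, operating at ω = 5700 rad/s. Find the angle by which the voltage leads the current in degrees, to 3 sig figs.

X_L = ωL = 41.0 Ω
X_C = 1/(ωC) = 83.5 Ω
Branch 1 (R+jX_L): Z₁ = 4.10 + j41.0 Ω, |Z₁| = 41.2 Ω
Branch 2 (−jX_C): Z₂ = −j83.5 Ω
Parallel: Z = Z₁Z₂/(Z₁+Z₂), |Z| = 80.5 Ω, ∠Z = 78.8°

78.8°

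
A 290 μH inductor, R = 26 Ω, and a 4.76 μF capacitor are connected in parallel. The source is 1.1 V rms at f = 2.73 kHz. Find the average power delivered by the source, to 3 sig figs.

ω = 2πf = 17150 rad/s
X_L = ωL = 4.97 Ω
X_C = 1/(ωC) = 12.2 Ω
Parallel: admittances add. Y = 1/R + 1/(jωL) + jωC
Y = (0.0385 − j0.119) S
|Y| = 0.125 S → |Z| = 1/|Y| = 7.97 Ω, ∠Z = −∠Y = 72.1°
I = V/|Z| = 138 mA
P = VI cos φ = 1.1 × 0.138 × cos(72.1°) = 46.5 mW

46.5 mW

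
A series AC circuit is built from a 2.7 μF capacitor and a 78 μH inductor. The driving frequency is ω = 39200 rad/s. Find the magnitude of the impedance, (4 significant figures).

6.391 Ω

X_L = ωL = 3.058 Ω
X_C = 1/(ωC) = 9.448 Ω
Net reactance X = X_L − X_C = -6.391 Ω
Z = − j6.391 Ω
|Z| = √(0² + 6.391²) = 6.391 Ω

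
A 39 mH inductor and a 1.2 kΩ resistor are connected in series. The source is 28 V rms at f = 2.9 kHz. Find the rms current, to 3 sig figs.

20.1 mA

ω = 2πf = 18220 rad/s
X_L = ωL = 711 Ω
Z = 1200 + j711 Ω
|Z| = √(1200² + 711²) = 1390 Ω
I = V/|Z| = 28/1390 = 20.1 mA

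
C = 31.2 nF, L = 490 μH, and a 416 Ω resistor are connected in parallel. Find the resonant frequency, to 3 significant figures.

40.7 kHz

ω₀ = 1/√(LC) = 1/√(0.00049 × 3.12e-08) = 255800 rad/s
f₀ = ω₀/(2π) = 40.7 kHz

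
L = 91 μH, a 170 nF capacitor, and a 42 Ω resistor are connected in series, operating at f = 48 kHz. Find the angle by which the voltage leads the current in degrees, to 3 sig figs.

10.7°

ω = 2πf = 301600 rad/s
X_L = ωL = 27.4 Ω
X_C = 1/(ωC) = 19.5 Ω
Net reactance X = X_L − X_C = 7.94 Ω
Z = 42.0 + j7.94 Ω
|Z| = √(42.0² + 7.94²) = 42.7 Ω
∠Z = arctan(7.94/42.0) = 10.7°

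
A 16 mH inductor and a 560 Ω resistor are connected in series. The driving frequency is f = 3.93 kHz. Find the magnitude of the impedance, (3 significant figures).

685 Ω

ω = 2πf = 24690 rad/s
X_L = ωL = 395 Ω
Z = 560 + j395 Ω
|Z| = √(560² + 395²) = 685 Ω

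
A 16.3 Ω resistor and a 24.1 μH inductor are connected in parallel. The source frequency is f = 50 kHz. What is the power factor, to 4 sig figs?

ω = 2πf = 314200 rad/s
X_L = ωL = 7.571 Ω
Parallel: admittances add. Y = 1/R + 1/(jωL)
Y = (0.06135 − j0.1321) S
|Y| = 0.1456 S → |Z| = 1/|Y| = 6.867 Ω, ∠Z = −∠Y = 65.09°
cos φ = cos(65.09°) = 0.4213

0.4213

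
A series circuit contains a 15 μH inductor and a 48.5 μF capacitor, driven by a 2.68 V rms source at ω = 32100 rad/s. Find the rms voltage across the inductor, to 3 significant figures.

8.02 V

X_L = ωL = 0.482 Ω
X_C = 1/(ωC) = 0.642 Ω
Net reactance X = X_L − X_C = -0.161 Ω
Z = − j0.161 Ω
|Z| = √(0² + 0.161²) = 0.161 Ω
I = V/|Z| = 16.7 A
V_L = I·|Z_L| = 16.7 × 0.482 = 8.02 V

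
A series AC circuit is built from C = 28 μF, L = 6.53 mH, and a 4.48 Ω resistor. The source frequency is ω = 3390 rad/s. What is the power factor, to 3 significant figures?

0.360

X_L = ωL = 22.1 Ω
X_C = 1/(ωC) = 10.5 Ω
Net reactance X = X_L − X_C = 11.6 Ω
Z = 4.48 + j11.6 Ω
|Z| = √(4.48² + 11.6²) = 12.4 Ω
∠Z = arctan(11.6/4.48) = 68.9°
cos φ = cos(68.9°) = 0.360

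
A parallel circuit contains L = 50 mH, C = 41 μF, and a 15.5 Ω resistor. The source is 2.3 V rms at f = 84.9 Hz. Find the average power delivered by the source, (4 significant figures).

ω = 2πf = 533.4 rad/s
X_L = ωL = 26.67 Ω
X_C = 1/(ωC) = 45.72 Ω
Parallel: admittances add. Y = 1/R + 1/(jωL) + jωC
Y = (0.06452 − j0.01562) S
|Y| = 0.06638 S → |Z| = 1/|Y| = 15.06 Ω, ∠Z = −∠Y = 13.61°
I = V/|Z| = 152.7 mA
P = VI cos φ = 2.3 × 0.1527 × cos(13.61°) = 341.3 mW

341.3 mW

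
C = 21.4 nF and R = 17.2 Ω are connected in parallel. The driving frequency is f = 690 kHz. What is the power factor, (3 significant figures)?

ω = 2πf = 4.335e+06 rad/s
X_C = 1/(ωC) = 10.8 Ω
Parallel: admittances add. Y = 1/R + jωC
Y = (0.0581 + j0.0928) S
|Y| = 0.109 S → |Z| = 1/|Y| = 9.13 Ω, ∠Z = −∠Y = -57.9°
cos φ = cos(-57.9°) = 0.531

0.531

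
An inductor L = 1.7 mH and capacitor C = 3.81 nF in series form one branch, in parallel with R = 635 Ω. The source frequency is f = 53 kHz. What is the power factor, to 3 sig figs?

ω = 2πf = 333000 rad/s
X_L = ωL = 566 Ω
X_C = 1/(ωC) = 788 Ω
Branch 1: Z₁ = R = 635 Ω
Branch 2 (series LC): Z₂ = j(X_L − X_C) = −j222 Ω
Parallel: Z = Z₁Z₂/(Z₁+Z₂), |Z| = 210 Ω, ∠Z = -70.7°
cos φ = cos(-70.7°) = 0.330

0.330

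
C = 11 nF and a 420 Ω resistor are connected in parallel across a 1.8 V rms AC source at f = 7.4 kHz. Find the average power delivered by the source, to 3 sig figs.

7.71 mW

ω = 2πf = 46500 rad/s
X_C = 1/(ωC) = 1960 Ω
Parallel: admittances add. Y = 1/R + jωC
Y = (0.00238 + j0.000511) S
|Y| = 0.00244 S → |Z| = 1/|Y| = 411 Ω, ∠Z = −∠Y = -12.1°
I = V/|Z| = 4.38 mA
P = VI cos φ = 1.8 × 0.00438 × cos(-12.1°) = 7.71 mW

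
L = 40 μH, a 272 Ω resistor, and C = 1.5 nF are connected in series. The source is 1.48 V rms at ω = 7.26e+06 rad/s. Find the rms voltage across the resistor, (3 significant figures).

1.20 V

X_L = ωL = 290 Ω
X_C = 1/(ωC) = 91.8 Ω
Net reactance X = X_L − X_C = 199 Ω
Z = 272 + j199 Ω
|Z| = √(272² + 199²) = 337 Ω
I = V/|Z| = 4.39 mA
V_R = I·|Z_R| = 0.00439 × 272 = 1.20 V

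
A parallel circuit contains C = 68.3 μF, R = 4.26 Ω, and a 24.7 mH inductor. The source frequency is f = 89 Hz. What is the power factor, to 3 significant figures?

0.990

ω = 2πf = 559.2 rad/s
X_L = ωL = 13.8 Ω
X_C = 1/(ωC) = 26.2 Ω
Parallel: admittances add. Y = 1/R + 1/(jωL) + jωC
Y = (0.235 − j0.0342) S
|Y| = 0.237 S → |Z| = 1/|Y| = 4.22 Ω, ∠Z = −∠Y = 8.29°
cos φ = cos(8.29°) = 0.990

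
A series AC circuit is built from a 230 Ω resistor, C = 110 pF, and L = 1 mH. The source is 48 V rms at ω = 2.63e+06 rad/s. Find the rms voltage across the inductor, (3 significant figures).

X_L = ωL = 2630 Ω
X_C = 1/(ωC) = 3460 Ω
Net reactance X = X_L − X_C = -827 Ω
Z = 230 − j827 Ω
|Z| = √(230² + 827²) = 858 Ω
I = V/|Z| = 55.9 mA
V_L = I·|Z_L| = 0.0559 × 2630 = 147 V

147 V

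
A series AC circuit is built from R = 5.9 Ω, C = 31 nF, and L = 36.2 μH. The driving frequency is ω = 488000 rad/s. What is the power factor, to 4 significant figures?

X_L = ωL = 17.67 Ω
X_C = 1/(ωC) = 66.10 Ω
Net reactance X = X_L − X_C = -48.44 Ω
Z = 5.900 − j48.44 Ω
|Z| = √(5.900² + 48.44²) = 48.80 Ω
∠Z = arctan(-48.44/5.900) = -83.06°
cos φ = cos(-83.06°) = 0.1209

0.1209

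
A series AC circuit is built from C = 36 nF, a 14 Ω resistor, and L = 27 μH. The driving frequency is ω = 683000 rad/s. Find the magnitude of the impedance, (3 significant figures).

26.3 Ω

X_L = ωL = 18.4 Ω
X_C = 1/(ωC) = 40.7 Ω
Net reactance X = X_L − X_C = -22.2 Ω
Z = 14.0 − j22.2 Ω
|Z| = √(14.0² + 22.2²) = 26.3 Ω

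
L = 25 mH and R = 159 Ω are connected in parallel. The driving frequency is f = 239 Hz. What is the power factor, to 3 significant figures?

ω = 2πf = 1502 rad/s
X_L = ωL = 37.5 Ω
Parallel: admittances add. Y = 1/R + 1/(jωL)
Y = (0.00629 − j0.0266) S
|Y| = 0.0274 S → |Z| = 1/|Y| = 36.5 Ω, ∠Z = −∠Y = 76.7°
cos φ = cos(76.7°) = 0.230

0.230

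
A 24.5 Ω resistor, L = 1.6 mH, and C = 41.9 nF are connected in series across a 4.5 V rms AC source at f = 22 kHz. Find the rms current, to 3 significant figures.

82.8 mA

ω = 2πf = 138200 rad/s
X_L = ωL = 221 Ω
X_C = 1/(ωC) = 173 Ω
Net reactance X = X_L − X_C = 48.5 Ω
Z = 24.5 + j48.5 Ω
|Z| = √(24.5² + 48.5²) = 54.3 Ω
I = V/|Z| = 4.5/54.3 = 82.8 mA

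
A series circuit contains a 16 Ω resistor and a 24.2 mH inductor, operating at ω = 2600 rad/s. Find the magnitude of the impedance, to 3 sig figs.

X_L = ωL = 62.9 Ω
Z = 16.0 + j62.9 Ω
|Z| = √(16.0² + 62.9²) = 64.9 Ω

64.9 Ω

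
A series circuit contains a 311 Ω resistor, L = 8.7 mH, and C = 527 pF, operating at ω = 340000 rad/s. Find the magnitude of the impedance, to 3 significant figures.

2640 Ω

X_L = ωL = 2960 Ω
X_C = 1/(ωC) = 5580 Ω
Net reactance X = X_L − X_C = -2620 Ω
Z = 311 − j2620 Ω
|Z| = √(311² + 2620²) = 2640 Ω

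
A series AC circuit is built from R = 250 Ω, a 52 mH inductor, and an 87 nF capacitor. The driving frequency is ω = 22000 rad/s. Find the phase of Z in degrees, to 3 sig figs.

X_L = ωL = 1140 Ω
X_C = 1/(ωC) = 522 Ω
Net reactance X = X_L − X_C = 622 Ω
Z = 250 + j622 Ω
|Z| = √(250² + 622²) = 670 Ω
∠Z = arctan(622/250) = 68.1°

68.1°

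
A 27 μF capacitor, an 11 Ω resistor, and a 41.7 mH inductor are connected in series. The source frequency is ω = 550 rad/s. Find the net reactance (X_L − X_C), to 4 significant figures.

X_L = ωL = 22.94 Ω
X_C = 1/(ωC) = 67.34 Ω
X = 22.94 − 67.34 = -44.41 Ω

-44.41 Ω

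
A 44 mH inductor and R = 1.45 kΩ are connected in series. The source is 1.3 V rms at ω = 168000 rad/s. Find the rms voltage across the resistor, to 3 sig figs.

X_L = ωL = 7390 Ω
Z = 1450 + j7390 Ω
|Z| = √(1450² + 7390²) = 7530 Ω
I = V/|Z| = 173 μA
V_R = I·|Z_R| = 0.000173 × 1450 = 0.250 V

0.250 V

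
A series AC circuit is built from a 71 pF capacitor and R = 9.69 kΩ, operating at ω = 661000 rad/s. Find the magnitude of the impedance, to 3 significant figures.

23400 Ω

X_C = 1/(ωC) = 21300 Ω
Z = 9690 − j21300 Ω
|Z| = √(9690² + 21300²) = 23400 Ω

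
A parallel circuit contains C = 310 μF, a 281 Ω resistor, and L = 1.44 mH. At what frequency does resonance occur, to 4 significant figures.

238.2 Hz

ω₀ = 1/√(LC) = 1/√(0.00144 × 0.00031) = 1497 rad/s
f₀ = ω₀/(2π) = 238.2 Hz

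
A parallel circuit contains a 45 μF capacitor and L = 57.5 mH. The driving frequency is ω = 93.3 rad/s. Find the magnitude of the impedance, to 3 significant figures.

X_L = ωL = 5.36 Ω
X_C = 1/(ωC) = 238 Ω
Parallel: admittances add. Y = 1/(jωL) + jωC
Y = (0 − j0.182) S
|Y| = 0.182 S → |Z| = 1/|Y| = 5.49 Ω, ∠Z = −∠Y = 90.0°

5.49 Ω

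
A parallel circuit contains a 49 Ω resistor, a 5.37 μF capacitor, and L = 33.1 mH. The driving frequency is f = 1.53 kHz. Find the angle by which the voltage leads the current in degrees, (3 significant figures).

-67.2°

ω = 2πf = 9613 rad/s
X_L = ωL = 318 Ω
X_C = 1/(ωC) = 19.4 Ω
Parallel: admittances add. Y = 1/R + 1/(jωL) + jωC
Y = (0.0204 + j0.0485) S
|Y| = 0.0526 S → |Z| = 1/|Y| = 19.0 Ω, ∠Z = −∠Y = -67.2°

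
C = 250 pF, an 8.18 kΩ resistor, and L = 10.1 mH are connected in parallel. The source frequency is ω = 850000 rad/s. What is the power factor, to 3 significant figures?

0.786

X_L = ωL = 8580 Ω
X_C = 1/(ωC) = 4710 Ω
Parallel: admittances add. Y = 1/R + 1/(jωL) + jωC
Y = (0.000122 + j9.6e-05) S
|Y| = 0.000155 S → |Z| = 1/|Y| = 6430 Ω, ∠Z = −∠Y = -38.1°
cos φ = cos(-38.1°) = 0.786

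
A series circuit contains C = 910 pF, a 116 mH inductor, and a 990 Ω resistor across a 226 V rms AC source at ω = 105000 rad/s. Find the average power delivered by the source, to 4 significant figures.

X_L = ωL = 12180 Ω
X_C = 1/(ωC) = 10470 Ω
Net reactance X = X_L − X_C = 1714 Ω
Z = 990.0 + j1714 Ω
|Z| = √(990.0² + 1714²) = 1980 Ω
∠Z = arctan(1714/990.0) = 59.99°
I = V/|Z| = 114.2 mA
P = VI cos φ = 226 × 0.1142 × cos(59.99°) = 12.90 W

12.90 W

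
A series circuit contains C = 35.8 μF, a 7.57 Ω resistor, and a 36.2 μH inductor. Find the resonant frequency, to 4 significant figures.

ω₀ = 1/√(LC) = 1/√(3.62e-05 × 3.58e-05) = 27780 rad/s
f₀ = ω₀/(2π) = 4.421 kHz

4.421 kHz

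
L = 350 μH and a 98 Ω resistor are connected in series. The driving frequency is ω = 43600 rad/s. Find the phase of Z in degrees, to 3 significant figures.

8.85°

X_L = ωL = 15.3 Ω
Z = 98.0 + j15.3 Ω
|Z| = √(98.0² + 15.3²) = 99.2 Ω
∠Z = arctan(15.3/98.0) = 8.85°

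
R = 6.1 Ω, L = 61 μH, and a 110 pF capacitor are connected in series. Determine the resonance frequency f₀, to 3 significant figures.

1.94 MHz

ω₀ = 1/√(LC) = 1/√(6.1e-05 × 1.1e-10) = 1.221e+07 rad/s
f₀ = ω₀/(2π) = 1.94 MHz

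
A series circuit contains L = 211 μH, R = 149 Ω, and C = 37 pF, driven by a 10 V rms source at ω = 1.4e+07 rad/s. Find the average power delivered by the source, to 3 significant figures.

X_L = ωL = 2950 Ω
X_C = 1/(ωC) = 1930 Ω
Net reactance X = X_L − X_C = 1020 Ω
Z = 149 + j1020 Ω
|Z| = √(149² + 1020²) = 1030 Ω
∠Z = arctan(1020/149) = 81.7°
I = V/|Z| = 9.67 mA
P = VI cos φ = 10 × 0.00967 × cos(81.7°) = 13.9 mW

13.9 mW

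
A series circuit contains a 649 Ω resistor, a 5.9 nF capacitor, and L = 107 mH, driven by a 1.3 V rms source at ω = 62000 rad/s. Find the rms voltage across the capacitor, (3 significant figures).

0.899 V

X_L = ωL = 6630 Ω
X_C = 1/(ωC) = 2730 Ω
Net reactance X = X_L − X_C = 3900 Ω
Z = 649 + j3900 Ω
|Z| = √(649² + 3900²) = 3950 Ω
I = V/|Z| = 329 μA
V_C = I·|Z_C| = 0.000329 × 2730 = 0.899 V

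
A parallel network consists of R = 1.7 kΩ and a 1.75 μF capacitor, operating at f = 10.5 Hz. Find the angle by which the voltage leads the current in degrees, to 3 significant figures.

-11.1°

ω = 2πf = 65.97 rad/s
X_C = 1/(ωC) = 8660 Ω
Parallel: admittances add. Y = 1/R + jωC
Y = (0.000588 + j0.000115) S
|Y| = 0.000599 S → |Z| = 1/|Y| = 1670 Ω, ∠Z = −∠Y = -11.1°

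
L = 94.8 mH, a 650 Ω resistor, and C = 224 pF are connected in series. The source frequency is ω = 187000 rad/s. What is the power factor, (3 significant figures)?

X_L = ωL = 17700 Ω
X_C = 1/(ωC) = 23900 Ω
Net reactance X = X_L − X_C = -6150 Ω
Z = 650 − j6150 Ω
|Z| = √(650² + 6150²) = 6180 Ω
∠Z = arctan(-6150/650) = -84.0°
cos φ = cos(-84.0°) = 0.105

0.105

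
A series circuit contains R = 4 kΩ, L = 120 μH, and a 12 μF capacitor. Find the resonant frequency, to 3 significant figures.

ω₀ = 1/√(LC) = 1/√(0.00012 × 1.2e-05) = 26350 rad/s
f₀ = ω₀/(2π) = 4.19 kHz

4.19 kHz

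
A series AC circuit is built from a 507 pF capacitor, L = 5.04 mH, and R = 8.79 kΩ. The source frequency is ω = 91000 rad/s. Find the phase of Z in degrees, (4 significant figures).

X_L = ωL = 458.6 Ω
X_C = 1/(ωC) = 21670 Ω
Net reactance X = X_L − X_C = -21220 Ω
Z = 8790 − j21220 Ω
|Z| = √(8790² + 21220²) = 22960 Ω
∠Z = arctan(-21220/8790) = -67.50°

-67.50°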